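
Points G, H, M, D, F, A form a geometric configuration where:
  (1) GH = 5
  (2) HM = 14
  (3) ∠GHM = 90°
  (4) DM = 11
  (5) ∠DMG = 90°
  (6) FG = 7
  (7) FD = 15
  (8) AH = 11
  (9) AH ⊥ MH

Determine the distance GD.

Step 1: By the law of cosines on triangle GHM: GM² = 5² + 14² − 2·5·14·cos(90°) = 221, so GM ≈ 14.87.
Step 2: By the law of cosines on triangle GMD: GD² = 14.87² + 11² − 2·14.87·11·cos(90°) = 342, so GD = 3·√38.

Therefore, the length of GD = 3·√38.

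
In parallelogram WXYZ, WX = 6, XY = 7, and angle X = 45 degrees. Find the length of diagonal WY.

Using the law of cosines:
d^2 = 6^2 + 7^2 - 2(6)(7)cos(45 degrees)
d^2 = 36 + 49 - 84*sqrt(2)/2
d^2 = 85 - 42*sqrt(2)
d = sqrt(85 - 42*sqrt(2))

sqrt(85 - 42*sqrt(2))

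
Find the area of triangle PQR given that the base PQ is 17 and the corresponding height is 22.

Area = (1/2) * base * height
Area = (1/2) * 17 * 22
Area = 187

187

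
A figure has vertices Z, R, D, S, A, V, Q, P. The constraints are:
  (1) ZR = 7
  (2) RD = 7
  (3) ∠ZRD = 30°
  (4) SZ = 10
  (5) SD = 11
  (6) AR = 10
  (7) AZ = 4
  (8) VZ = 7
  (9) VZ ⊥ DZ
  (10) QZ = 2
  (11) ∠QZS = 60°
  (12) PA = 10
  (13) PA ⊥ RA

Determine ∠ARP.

Step 1: By the law of cosines on triangle RAP: RP² = 10² + 10² − 2·10·10·cos(90°) = 200, so RP = 10·√2.
Step 2: By the inverse law of cosines on triangle ARP: cos(∠ARP) = (10² + (10·√2)² − 10²) / (2·10·10·√2) = 200/282.84 = 0.7071, so ∠ARP = 45°.

Therefore, the measure of angle ∠ARP = 45°.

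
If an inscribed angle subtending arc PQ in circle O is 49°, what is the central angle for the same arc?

By the inscribed angle theorem, the central angle is twice the inscribed angle.
Central angle = 2 × 49° = 98°

98°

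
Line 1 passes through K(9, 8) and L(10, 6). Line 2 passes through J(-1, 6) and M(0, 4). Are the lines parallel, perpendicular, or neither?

Slope of line 1: m1 = (6 - 8)/(10 - 9) = -2/1 = -2
Slope of line 2: m2 = (4 - 6)/(0 - -1) = -2/1 = -2
Two lines are parallel if and only if they have equal slopes (or both are vertical).
Here m1 = m2 = -2, confirming the lines are parallel.

Parallel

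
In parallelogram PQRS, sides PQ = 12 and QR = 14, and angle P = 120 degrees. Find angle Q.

In a parallelogram, consecutive angles are supplementary (sum to 180°).
angle Q = 180 - angle P
angle Q = 180 - 120
angle Q = 60 degrees

60 degrees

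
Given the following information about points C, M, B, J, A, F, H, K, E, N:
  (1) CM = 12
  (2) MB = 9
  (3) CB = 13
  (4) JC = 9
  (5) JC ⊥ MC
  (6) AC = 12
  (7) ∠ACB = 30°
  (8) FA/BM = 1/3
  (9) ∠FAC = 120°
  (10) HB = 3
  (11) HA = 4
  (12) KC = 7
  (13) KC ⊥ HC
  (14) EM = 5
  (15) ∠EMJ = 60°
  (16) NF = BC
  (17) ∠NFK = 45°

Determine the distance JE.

Step 1: By the law of cosines on triangle JCM: JM² = 9² + 12² − 2·9·12·cos(90°) = 225, so JM = 15.
Step 2: By the law of cosines on triangle JME: JE² = 15² + 5² − 2·15·5·cos(60°) = 175, so JE = 5·√7.

Therefore, the length of JE = 5·√7.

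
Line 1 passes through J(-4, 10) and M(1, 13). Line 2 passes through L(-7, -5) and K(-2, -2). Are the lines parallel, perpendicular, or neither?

Slope of line 1: m1 = (13 - 10)/(1 - -4) = 3/5 = 3/5
Slope of line 2: m2 = (-2 - -5)/(-2 - -7) = 3/5 = 3/5
Since m1 = m2 = 3/5, the lines are parallel.

Parallel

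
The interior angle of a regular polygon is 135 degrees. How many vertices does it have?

The exterior angle is the supplement of the interior angle: 180 - 135 = 45 degrees.
Since the exterior angles of any convex polygon sum to 360 degrees, the number of sides is 360 / 45 = 8.

8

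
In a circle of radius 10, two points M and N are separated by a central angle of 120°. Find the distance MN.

Drop a perpendicular from the center to the chord, bisecting both the chord and the central angle.
Each half-chord = r sin(θ/2) = 10 sin(60°).
The full chord = 2 × 10 × sin(60°) = 10*sqrt(3).

10*sqrt(3)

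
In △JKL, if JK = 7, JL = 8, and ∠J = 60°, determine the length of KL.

By the law of cosines: KL^2 = JK^2 + JL^2 - 2*JK*JL*cos(J)
KL^2 = 7^2 + 8^2 - 2*7*8*cos(60°)
KL^2 = 49 + 64 - 112*(1/2)
KL^2 = 57
KL = sqrt(57)

sqrt(57)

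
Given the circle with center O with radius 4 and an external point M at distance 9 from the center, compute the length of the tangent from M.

Let T be the point of tangency. Then OT ⊥ MT (radius ⊥ tangent).
In right triangle OTM: OM² = OT² + MT²
9² = 4² + MT²
MT² = 65, MT = sqrt(65)

sqrt(65)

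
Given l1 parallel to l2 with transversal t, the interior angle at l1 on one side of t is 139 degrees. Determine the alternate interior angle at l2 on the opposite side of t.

Alternate interior angles lie on opposite sides of the transversal, between the parallel lines.
By the alternate interior angle theorem, they are equal: 139 degrees.

139 degrees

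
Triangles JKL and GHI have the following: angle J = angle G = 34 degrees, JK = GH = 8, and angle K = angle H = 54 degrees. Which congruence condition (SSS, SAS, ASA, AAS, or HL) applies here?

Consider the given information: angle J = angle G = 34 degrees, JK = GH = 8, and angle K = angle H = 54 degrees
This is not SSS or SAS: SSS requires all three pairs of sides, but we don't have that. SAS requires two sides and the included angle between them.
The correct criterion is ASA. Two pairs of corresponding angles and the included side are equal (Angle-Side-Angle).

ASA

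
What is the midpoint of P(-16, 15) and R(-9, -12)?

The midpoint is the average of the coordinates:
x: (-16 + -9)/2 = -25/2
y: (15 + -12)/2 = 3/2
Midpoint = (-25/2, 3/2)

(-25/2, 3/2)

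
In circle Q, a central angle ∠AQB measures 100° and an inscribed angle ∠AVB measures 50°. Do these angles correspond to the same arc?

By the inscribed angle theorem, if both angles subtend the same arc, the inscribed angle must be half the central angle.
Half of 100° = 50°, which equals the given inscribed angle of 50°.
Therefore, yes, they correspond to the same arc.

Yes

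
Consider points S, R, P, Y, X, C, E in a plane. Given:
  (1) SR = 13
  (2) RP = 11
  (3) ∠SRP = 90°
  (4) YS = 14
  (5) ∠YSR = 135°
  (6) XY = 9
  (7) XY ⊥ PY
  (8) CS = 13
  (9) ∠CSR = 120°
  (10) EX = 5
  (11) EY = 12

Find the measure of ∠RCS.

Step 1: By the law of cosines on triangle CSR: CR² = 13² + 13² − 2·13·13·cos(120°) = 507, so CR = 13·√3.
Step 2: By the inverse law of cosines on triangle RCS: cos(∠RCS) = ((13·√3)² + 13² − 13²) / (2·13·√3·13) = 507/585.43 = 0.866, so ∠RCS = 30°.

Therefore, the measure of angle ∠RCS = 30°.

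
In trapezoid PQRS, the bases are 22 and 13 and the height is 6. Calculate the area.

A trapezoid's area equals the midsegment times the height.
The midsegment is (22 + 13) / 2 = 35/2.
Area = 35/2 * 6 = 105.

105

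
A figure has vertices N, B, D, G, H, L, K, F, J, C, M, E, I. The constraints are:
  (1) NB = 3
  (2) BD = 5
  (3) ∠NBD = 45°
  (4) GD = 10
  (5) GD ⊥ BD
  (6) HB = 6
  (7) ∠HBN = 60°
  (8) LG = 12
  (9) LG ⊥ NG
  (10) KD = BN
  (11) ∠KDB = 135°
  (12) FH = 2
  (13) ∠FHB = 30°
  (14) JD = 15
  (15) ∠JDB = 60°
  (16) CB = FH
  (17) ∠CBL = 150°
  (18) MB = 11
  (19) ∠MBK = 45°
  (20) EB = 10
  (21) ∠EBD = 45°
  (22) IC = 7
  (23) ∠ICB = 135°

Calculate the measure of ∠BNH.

Step 1: By the law of cosines on triangle NBH: NH² = 3² + 6² − 2·3·6·cos(60°) = 27, so NH = 3·√3.
Step 2: By the inverse law of cosines on triangle BNH: cos(∠BNH) = (3² + (3·√3)² − 6²) / (2·3·3·√3) = 0/31.18 = 0, so ∠BNH = 90°.

Therefore, the measure of angle ∠BNH = 90°.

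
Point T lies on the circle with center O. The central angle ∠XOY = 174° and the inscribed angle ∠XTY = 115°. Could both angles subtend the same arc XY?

By the inscribed angle theorem, the inscribed angle for a central angle of 174° should be 174° / 2 = 87°.
The given inscribed angle is 115°, which does not equal 87°.
Therefore, no, they do not correspond to the same arc.

No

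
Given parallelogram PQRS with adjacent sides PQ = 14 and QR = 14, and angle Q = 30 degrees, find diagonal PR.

Law of cosines: d^2 = 14^2 + 14^2 - 2(14)(14)cos(30°) = 392 - 196*sqrt(3), so d = 14*sqrt(2 - sqrt(3)).

14*sqrt(2 - sqrt(3))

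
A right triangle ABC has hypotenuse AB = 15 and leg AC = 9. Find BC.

By the Pythagorean theorem: BC^2 = AB^2 - AC^2
BC^2 = 15^2 - 9^2 = 225 - 81 = 144
BC = sqrt(144) = 12

12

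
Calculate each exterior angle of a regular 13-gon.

Each exterior angle of a regular n-gon is 360 / n.
For n = 13: 360 / 13 = 360/13 degrees.

360/13 degrees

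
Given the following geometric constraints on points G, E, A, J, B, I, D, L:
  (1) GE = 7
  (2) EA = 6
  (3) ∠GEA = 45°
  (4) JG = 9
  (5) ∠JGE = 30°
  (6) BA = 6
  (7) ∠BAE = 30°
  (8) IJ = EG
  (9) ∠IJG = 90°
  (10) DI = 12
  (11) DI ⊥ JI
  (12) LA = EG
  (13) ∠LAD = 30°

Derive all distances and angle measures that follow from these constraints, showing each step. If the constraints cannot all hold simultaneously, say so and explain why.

The constraints are consistent.

From the given relations:
  IJ = EG = 7
  LA = EG = 7

Step 1: From GE = 7, EA = 6, and ∠GEA = 45°, by the law of cosines:
  GA² = GE² + EA² - 2·GE·EA·cos(45°) = 49 + 36 - 59.4 = 25.6
  GA ≈ 5.06

Step 2: From GJ = 9, JI = 7, and ∠GJI = 90°, by the law of cosines:
  GI² = GJ² + JI² - 2·GJ·JI·cos(90°) = 81 + 49 - 0 = 130
  GI = √130

Step 3: From EG = 7, GJ = 9, and ∠EGJ = 30°, by the law of cosines:
  EJ² = EG² + GJ² - 2·EG·GJ·cos(30°) = 49 + 81 - 109.1 = 20.88
  EJ ≈ 4.57

Step 4: From EA = 6, AB = 6, and ∠EAB = 30°, by the law of cosines:
  EB² = EA² + AB² - 2·EA·AB·cos(30°) = 36 + 36 - 62.35 = 9.646
  EB ≈ 3.11

Step 5: From JI = 7, ID = 12, and ∠JID = 90°, by the law of cosines:
  JD² = JI² + ID² - 2·JI·ID·cos(90°) = 49 + 144 - 0 = 193
  JD = √193

Step 6: From GA = 5.06, GE = 7, AE = 6, by the inverse law of cosines:
  cos(∠AGE) = (GA² + GE² - AE²) / (2·GA·GE)
  ∠AGE = 56.98°

Step 7: From GI = √130, GJ = 9, IJ = 7, by the inverse law of cosines:
  cos(∠IGJ) = (GI² + GJ² - IJ²) / (2·GI·GJ)
  ∠IGJ = 37.87°

Step 8: From EA = 6, EB = 3.11, AB = 6, by the inverse law of cosines:
  cos(∠AEB) = (EA² + EB² - AB²) / (2·EA·EB)
  ∠AEB = 75°

Step 9: From EG = 7, EJ = 4.57, GJ = 9, by the inverse law of cosines:
  cos(∠GEJ) = (EG² + EJ² - GJ²) / (2·EG·EJ)
  ∠GEJ = 100.01°

Step 10: From AE = 6, AG = 5.06, EG = 7, by the inverse law of cosines:
  cos(∠EAG) = (AE² + AG² - EG²) / (2·AE·AG)
  ∠EAG = 78.02°

Step 11: From JD = √193, JI = 7, DI = 12, by the inverse law of cosines:
  cos(∠DJI) = (JD² + JI² - DI²) / (2·JD·JI)
  ∠DJI = 59.74°

Step 12: From JE = 4.57, JG = 9, EG = 7, by the inverse law of cosines:
  cos(∠EJG) = (JE² + JG² - EG²) / (2·JE·JG)
  ∠EJG = 49.99°

Step 13: From BA = 6, BE = 3.11, AE = 6, by the inverse law of cosines:
  cos(∠ABE) = (BA² + BE² - AE²) / (2·BA·BE)
  ∠ABE = 75°

Step 14: From IG = √130, IJ = 7, GJ = 9, by the inverse law of cosines:
  cos(∠GIJ) = (IG² + IJ² - GJ²) / (2·IG·IJ)
  ∠GIJ = 52.13°

Step 15: From DI = 12, DJ = √193, IJ = 7, by the inverse law of cosines:
  cos(∠IDJ) = (DI² + DJ² - IJ²) / (2·DI·DJ)
  ∠IDJ = 30.26°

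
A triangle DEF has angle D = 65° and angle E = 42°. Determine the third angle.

By the triangle angle sum property, the three interior angles of any triangle add up to 180°.
We know angle D = 65° and angle E = 42°, so their sum is 107°.
Therefore angle F = 180° - 107° = 73°.

73 degrees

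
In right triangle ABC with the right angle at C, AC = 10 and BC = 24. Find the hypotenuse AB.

By the Pythagorean theorem: AB^2 = AC^2 + BC^2
AB^2 = 10^2 + 24^2 = 100 + 576 = 676
AB = sqrt(676) = 26

26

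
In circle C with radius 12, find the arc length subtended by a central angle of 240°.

Arc length = 2π(12)(2/3) = 16*pi

16*pi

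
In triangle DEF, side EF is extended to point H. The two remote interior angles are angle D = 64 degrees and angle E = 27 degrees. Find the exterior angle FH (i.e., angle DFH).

Exterior angle = 64 + 27 = 91 degrees (exterior angle theorem).

91 degrees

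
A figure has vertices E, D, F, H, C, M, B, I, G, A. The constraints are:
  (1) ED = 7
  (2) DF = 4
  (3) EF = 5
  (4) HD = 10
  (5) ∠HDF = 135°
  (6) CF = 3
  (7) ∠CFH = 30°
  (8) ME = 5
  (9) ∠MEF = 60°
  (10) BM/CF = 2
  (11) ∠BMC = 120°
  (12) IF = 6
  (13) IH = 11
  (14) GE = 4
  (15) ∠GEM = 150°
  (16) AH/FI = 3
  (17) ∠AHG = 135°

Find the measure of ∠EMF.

Step 1: By the law of cosines on triangle MEF: MF² = 5² + 5² − 2·5·5·cos(60°) = 25, so MF = 5.
Step 2: By the inverse law of cosines on triangle EMF: cos(∠EMF) = (5² + 5² − 5²) / (2·5·5) = 25/50 = 0.5, so ∠EMF = 60°.

Therefore, the measure of angle ∠EMF = 60°.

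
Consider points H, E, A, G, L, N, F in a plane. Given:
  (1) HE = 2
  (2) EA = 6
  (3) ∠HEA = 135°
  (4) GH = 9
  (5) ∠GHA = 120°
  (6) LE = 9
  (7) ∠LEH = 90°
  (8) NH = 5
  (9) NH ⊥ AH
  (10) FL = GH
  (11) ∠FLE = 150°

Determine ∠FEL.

From the given relations: FL = GH = 9.
Step 1: By the law of cosines on triangle ELF: EF² = 9² + 9² − 2·9·9·cos(150°) = 302.3, so EF ≈ 17.39.
Step 2: By the inverse law of cosines on triangle FEL: cos(∠FEL) = (17.39² + 9² − 9²) / (2·17.39·9) = 302.3/312.96 = 0.9659, so ∠FEL = 15°.

Therefore, the measure of angle ∠FEL = 15°.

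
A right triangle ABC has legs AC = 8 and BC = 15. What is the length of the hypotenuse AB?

AB = sqrt(8^2 + 15^2) = sqrt(289) = 17

17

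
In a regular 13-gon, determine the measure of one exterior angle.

Each exterior angle of a regular n-gon is 360 / n.
For n = 13: 360 / 13 = 360/13 degrees.

360/13 degrees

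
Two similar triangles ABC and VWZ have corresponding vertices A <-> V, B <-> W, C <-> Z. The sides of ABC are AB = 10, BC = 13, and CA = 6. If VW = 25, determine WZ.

k = 25/10 = 5/2. WZ = 5/2 * 13 = 65/2.

65/2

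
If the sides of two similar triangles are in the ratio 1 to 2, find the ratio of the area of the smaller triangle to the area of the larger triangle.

Area scales with the square of linear dimensions. If every length is multiplied by 1/2, then the area is multiplied by (1/2)^2 = 1/4.
The area ratio is 1:4.

1:4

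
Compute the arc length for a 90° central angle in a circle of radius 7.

Arc length = 2πr × θ/360
= 2π × 7 × 1/4
= 7*pi/2

7*pi/2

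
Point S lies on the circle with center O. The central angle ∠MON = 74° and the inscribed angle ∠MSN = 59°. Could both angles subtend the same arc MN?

By the inscribed angle theorem, the inscribed angle for a central angle of 74° should be 74° / 2 = 37°.
The given inscribed angle is 59°, which does not equal 37°.
Therefore, no, they do not correspond to the same arc.

No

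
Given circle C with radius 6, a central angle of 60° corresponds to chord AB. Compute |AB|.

Drop a perpendicular from the center to the chord, bisecting both the chord and the central angle.
Each half-chord = r sin(θ/2) = 6 sin(30°).
The full chord = 2 × 6 × sin(30°) = 6.

6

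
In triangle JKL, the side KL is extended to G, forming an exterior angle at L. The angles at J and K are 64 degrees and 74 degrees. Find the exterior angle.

By the exterior angle theorem, an exterior angle of a triangle equals the sum of the two remote interior angles.
Exterior angle = angle J + angle K
Exterior angle = 64 + 74 = 138 degrees

138 degrees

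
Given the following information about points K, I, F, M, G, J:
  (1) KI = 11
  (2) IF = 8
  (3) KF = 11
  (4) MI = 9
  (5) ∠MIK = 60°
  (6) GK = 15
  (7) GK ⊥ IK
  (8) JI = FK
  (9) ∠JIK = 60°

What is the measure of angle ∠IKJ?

From the given relations: JI = FK = 11.
Step 1: By the law of cosines on triangle KIJ: KJ² = 11² + 11² − 2·11·11·cos(60°) = 121, so KJ = 11.
Step 2: By the inverse law of cosines on triangle IKJ: cos(∠IKJ) = (11² + 11² − 11²) / (2·11·11) = 121/242 = 0.5, so ∠IKJ = 60°.

Therefore, the measure of angle ∠IKJ = 60°.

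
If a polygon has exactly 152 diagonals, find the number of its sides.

Using d = n(n - 3)/2, we solve 152 = n(n - 3)/2.
So n(n - 3) = 304.
Testing n = 19: 19 * 16 = 304 = 304. Correct.
The polygon has 19 sides.

19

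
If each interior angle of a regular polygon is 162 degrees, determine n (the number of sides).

Exterior angle = 180 - 162 = 18. n = 360 / 18 = 20.

20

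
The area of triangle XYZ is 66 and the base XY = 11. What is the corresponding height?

height = 2 * 66 / 11 = 12

12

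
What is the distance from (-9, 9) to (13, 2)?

d = sqrt((13 - -9)^2 + (2 - 9)^2)
d = sqrt(22^2 + -7^2)
d = sqrt(484 + 49)
d = sqrt(533)

sqrt(533)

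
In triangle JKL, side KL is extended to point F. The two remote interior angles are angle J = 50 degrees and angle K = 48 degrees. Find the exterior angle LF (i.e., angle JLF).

Exterior angle = 50 + 48 = 98 degrees (exterior angle theorem).

98 degrees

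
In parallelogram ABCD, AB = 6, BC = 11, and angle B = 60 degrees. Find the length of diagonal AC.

Using the law of cosines:
d^2 = 6^2 + 11^2 - 2(6)(11)cos(60 degrees)
d^2 = 36 + 121 - 132*1/2
d^2 = 91
d = sqrt(91)

sqrt(91)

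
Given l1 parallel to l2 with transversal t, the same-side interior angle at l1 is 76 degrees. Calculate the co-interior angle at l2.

Co-interior angles sum to 180: 180 - 76 = 104 degrees.

104 degrees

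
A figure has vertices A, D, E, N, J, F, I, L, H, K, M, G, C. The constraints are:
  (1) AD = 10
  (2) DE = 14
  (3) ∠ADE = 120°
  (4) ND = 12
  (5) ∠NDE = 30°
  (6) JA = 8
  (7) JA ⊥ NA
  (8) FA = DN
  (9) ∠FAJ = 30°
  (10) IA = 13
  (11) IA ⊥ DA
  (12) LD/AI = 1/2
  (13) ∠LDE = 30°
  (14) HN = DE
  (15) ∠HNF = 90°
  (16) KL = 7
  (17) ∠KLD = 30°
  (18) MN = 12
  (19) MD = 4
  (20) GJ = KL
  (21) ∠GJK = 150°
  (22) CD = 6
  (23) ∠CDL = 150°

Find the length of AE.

Step 1: By the law of cosines on triangle ADE: AE² = 10² + 14² − 2·10·14·cos(120°) = 436, so AE = 2·√109.

Therefore, the length of AE = 2·√109.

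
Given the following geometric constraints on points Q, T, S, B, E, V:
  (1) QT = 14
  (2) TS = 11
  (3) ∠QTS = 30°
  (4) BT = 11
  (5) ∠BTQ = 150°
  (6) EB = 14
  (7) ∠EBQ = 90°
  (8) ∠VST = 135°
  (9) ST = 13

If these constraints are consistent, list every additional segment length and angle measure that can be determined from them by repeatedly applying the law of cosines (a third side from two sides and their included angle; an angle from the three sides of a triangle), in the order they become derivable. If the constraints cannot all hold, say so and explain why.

These constraints are not satisfiable: (2) TS = 11 and (9) ST = 13 assign two different lengths to the same segment. No planar figure meets all of them, so nothing further can be derived.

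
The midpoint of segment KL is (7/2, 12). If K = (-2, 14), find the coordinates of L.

Using the midpoint formula: M = ((x1 + x2)/2, (y1 + y2)/2)
We know M = (7/2, 12) and K = (-2, 14)
For x: 7/2 = (-2 + x2)/2, so x2 = 2*7/2 - -2 = 9
For y: 12 = (14 + y2)/2, so y2 = 2*12 - 14 = 10
L = (9, 10)

(9, 10)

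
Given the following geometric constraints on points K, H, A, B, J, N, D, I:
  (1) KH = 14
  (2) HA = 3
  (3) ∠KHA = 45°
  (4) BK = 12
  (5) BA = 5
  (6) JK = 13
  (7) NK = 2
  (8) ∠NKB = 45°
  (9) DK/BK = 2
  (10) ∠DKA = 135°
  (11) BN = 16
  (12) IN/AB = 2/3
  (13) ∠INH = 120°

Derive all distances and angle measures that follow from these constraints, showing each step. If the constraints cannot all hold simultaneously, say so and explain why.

These constraints are not satisfiable: by the triangle inequality in triangle KBN, (4) BK = 12 and (7) NK = 2 force BN ≤ 12 + 2 = 14, but (11) says BN = 16. No planar figure meets all of them, so nothing further can be derived.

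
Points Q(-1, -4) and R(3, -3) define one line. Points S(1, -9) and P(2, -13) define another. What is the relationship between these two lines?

Slope of line 1: m1 = (-3 - -4)/(3 - -1) = 1/4 = 1/4
Slope of line 2: m2 = (-13 - -9)/(2 - 1) = -4/1 = -4
Two lines are perpendicular when the product of their slopes is -1 (negative reciprocals).
m1 * m2 = (1/4) * (-4) = -1, confirming perpendicularity.

Perpendicular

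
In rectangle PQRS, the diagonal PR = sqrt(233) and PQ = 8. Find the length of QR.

Using the Pythagorean theorem: d^2 = a^2 + b^2
b^2 = d^2 - a^2
b^2 = 233 - 64
b^2 = 169
b = sqrt(169) = 13

13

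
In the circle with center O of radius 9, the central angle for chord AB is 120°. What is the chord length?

Drop a perpendicular from the center to the chord, bisecting both the chord and the central angle.
Each half-chord = r sin(θ/2) = 9 sin(60°).
The full chord = 2 × 9 × sin(60°) = 9*sqrt(3).

9*sqrt(3)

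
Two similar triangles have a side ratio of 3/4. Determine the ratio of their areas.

The ratio of areas of similar triangles equals the square of the side ratio.
Side ratio = 3:4
Area ratio = (3/4)^2 = 9/16 = 9:16

9:16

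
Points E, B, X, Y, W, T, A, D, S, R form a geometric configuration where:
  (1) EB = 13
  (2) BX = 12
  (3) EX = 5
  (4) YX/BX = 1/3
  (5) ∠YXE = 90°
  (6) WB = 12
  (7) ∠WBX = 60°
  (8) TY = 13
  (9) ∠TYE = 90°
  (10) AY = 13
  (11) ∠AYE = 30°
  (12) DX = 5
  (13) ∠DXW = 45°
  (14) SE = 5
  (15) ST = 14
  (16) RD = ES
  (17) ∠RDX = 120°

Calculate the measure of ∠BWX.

Step 1: By the law of cosines on triangle WBX: WX² = 12² + 12² − 2·12·12·cos(60°) = 144, so WX = 12.
Step 2: By the inverse law of cosines on triangle BWX: cos(∠BWX) = (12² + 12² − 12²) / (2·12·12) = 144/288 = 0.5, so ∠BWX = 60°.

Therefore, the measure of angle ∠BWX = 60°.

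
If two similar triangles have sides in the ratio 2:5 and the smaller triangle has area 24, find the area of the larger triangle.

For similar figures, the area ratio equals the square of the side ratio.
Side ratio (the smaller triangle to the larger triangle) = 2:5, so area ratio = 2^2:5^2 = 4:25.
If the area of the smaller triangle is 24, then the area of the larger triangle = 24 * (25/4) = 150.

150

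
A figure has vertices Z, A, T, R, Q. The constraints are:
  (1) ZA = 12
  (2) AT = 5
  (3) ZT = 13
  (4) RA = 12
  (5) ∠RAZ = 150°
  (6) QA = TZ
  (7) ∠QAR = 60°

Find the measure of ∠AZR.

Step 1: By the law of cosines on triangle ZAR: ZR² = 12² + 12² − 2·12·12·cos(150°) = 537.42, so ZR ≈ 23.18.
Step 2: By the inverse law of cosines on triangle AZR: cos(∠AZR) = (12² + 23.18² − 12²) / (2·12·23.18) = 537.42/556.37 = 0.9659, so ∠AZR = 15°.

Therefore, the measure of angle ∠AZR = 15°.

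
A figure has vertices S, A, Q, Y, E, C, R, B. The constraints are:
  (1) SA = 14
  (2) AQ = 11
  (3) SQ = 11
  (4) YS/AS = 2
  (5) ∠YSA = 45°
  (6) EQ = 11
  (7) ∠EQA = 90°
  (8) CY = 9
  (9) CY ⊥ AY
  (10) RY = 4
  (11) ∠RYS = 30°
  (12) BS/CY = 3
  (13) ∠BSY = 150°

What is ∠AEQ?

Step 1: By the law of cosines on triangle EQA: EA² = 11² + 11² − 2·11·11·cos(90°) = 242, so EA = 11·√2.
Step 2: By the inverse law of cosines on triangle AEQ: cos(∠AEQ) = ((11·√2)² + 11² − 11²) / (2·11·√2·11) = 242/342.24 = 0.7071, so ∠AEQ = 45°.

Therefore, the measure of angle ∠AEQ = 45°.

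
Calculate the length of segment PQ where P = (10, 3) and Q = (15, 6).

d = sqrt((15 - 10)^2 + (6 - 3)^2)
d = sqrt(5^2 + 3^2)
d = sqrt(25 + 9)
d = sqrt(34)

sqrt(34)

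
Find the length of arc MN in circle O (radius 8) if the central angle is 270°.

Arc length = 2πr × θ/360
= 2π × 8 × 3/4
= 12*pi

12*pi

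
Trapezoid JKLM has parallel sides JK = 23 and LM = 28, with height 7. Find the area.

Area = (23 + 28) * 7 / 2 = 357 / 2 = 357/2

357/2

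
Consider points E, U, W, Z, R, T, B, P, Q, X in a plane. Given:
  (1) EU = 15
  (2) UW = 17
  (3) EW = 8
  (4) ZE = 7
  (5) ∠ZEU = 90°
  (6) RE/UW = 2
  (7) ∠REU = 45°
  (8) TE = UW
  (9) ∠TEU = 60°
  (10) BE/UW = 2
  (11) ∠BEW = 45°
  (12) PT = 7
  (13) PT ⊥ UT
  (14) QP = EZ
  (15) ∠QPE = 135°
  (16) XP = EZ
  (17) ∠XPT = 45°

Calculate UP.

From the given relations: TE = UW = 17.
Step 1: By the law of cosines on triangle UET: UT² = 15² + 17² − 2·15·17·cos(60°) = 259, so UT ≈ 16.09.
Step 2: By the law of cosines on triangle UTP: UP² = 16.09² + 7² − 2·16.09·7·cos(90°) = 308, so UP = 2·√77.

Therefore, the length of UP = 2·√77.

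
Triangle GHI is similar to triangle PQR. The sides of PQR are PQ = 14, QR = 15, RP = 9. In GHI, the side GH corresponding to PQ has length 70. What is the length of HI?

Similar triangles have proportional sides. Setting up the proportion:
GH / PQ = HI / QR
70 / 14 = HI / 15
HI = 15 * 70 / 14 = 75.

75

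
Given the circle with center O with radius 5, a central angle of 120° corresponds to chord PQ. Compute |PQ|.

Drop a perpendicular from the center to the chord, bisecting both the chord and the central angle.
Each half-chord = r sin(θ/2) = 5 sin(60°).
The full chord = 2 × 5 × sin(60°) = 5*sqrt(3).

5*sqrt(3)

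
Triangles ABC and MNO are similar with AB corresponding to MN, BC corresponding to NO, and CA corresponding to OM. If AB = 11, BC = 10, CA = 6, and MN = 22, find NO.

Similar triangles have proportional sides. Setting up the proportion:
MN / AB = NO / BC
22 / 11 = NO / 10
NO = 10 * 22 / 11 = 20.

20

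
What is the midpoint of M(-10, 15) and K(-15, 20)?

M = ((x₁ + x₂)/2, (y₁ + y₂)/2)
= ((-10 + -15)/2, (15 + 20)/2)
= (-25/2, 35/2) = (-25/2, 35/2)

(-25/2, 35/2)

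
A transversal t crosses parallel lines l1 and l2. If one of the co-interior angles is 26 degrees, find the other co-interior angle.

Co-interior angles (same-side interior) formed by parallel lines and a transversal are supplementary (sum to 180 degrees).
The given angle is 26 degrees.
The co-interior angle = 180 - 26 = 154 degrees.

154 degrees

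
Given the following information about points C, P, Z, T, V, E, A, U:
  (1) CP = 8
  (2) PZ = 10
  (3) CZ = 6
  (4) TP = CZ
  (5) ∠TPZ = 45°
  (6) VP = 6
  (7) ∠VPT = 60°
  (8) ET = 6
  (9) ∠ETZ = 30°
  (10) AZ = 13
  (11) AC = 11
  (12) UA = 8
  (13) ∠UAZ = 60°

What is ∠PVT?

From the given relations: TP = CZ = 6.
Step 1: By the law of cosines on triangle VPT: VT² = 6² + 6² − 2·6·6·cos(60°) = 36, so VT = 6.
Step 2: By the inverse law of cosines on triangle PVT: cos(∠PVT) = (6² + 6² − 6²) / (2·6·6) = 36/72 = 0.5, so ∠PVT = 60°.

Therefore, the measure of angle ∠PVT = 60°.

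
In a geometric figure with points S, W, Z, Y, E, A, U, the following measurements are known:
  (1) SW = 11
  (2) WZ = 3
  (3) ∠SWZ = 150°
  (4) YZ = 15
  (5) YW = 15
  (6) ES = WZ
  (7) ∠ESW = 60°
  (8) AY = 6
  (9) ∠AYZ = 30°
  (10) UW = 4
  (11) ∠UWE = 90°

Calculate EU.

From the given relations: ES = WZ = 3.
Step 1: By the law of cosines on triangle ESW: EW² = 3² + 11² − 2·3·11·cos(60°) = 97, so EW = √97.
Step 2: By the law of cosines on triangle EWU: EU² = √97² + 4² − 2·√97·4·cos(90°) = 113, so EU = √113.

Therefore, the length of EU = √113.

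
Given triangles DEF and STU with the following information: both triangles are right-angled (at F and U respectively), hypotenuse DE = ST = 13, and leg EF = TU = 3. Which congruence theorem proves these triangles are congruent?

Consider the given information: both triangles are right-angled (at F and U respectively), hypotenuse DE = ST = 13, and leg EF = TU = 3
This is not ASA or AAS: ASA requires two angles and the side between them. AAS requires two angles and a non-included side.
The correct criterion is HL. The hypotenuse and one leg of two right triangles are equal (Hypotenuse-Leg).

HL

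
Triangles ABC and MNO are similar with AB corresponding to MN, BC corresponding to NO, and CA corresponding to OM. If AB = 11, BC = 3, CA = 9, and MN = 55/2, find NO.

Similar triangles have proportional sides. Setting up the proportion:
MN / AB = NO / BC
55/2 / 11 = NO / 3
NO = 3 * 55/2 / 11 = 15/2.

15/2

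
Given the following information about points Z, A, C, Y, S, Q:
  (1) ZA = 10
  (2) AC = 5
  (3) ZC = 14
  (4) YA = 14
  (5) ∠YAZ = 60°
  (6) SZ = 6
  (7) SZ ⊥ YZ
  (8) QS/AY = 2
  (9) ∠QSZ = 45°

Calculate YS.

Step 1: By the law of cosines on triangle ZAY: ZY² = 10² + 14² − 2·10·14·cos(60°) = 156, so ZY = 2·√39.
Step 2: By the law of cosines on triangle YZS: YS² = (2·√39)² + 6² − 2·2·√39·6·cos(90°) = 192, so YS = 8·√3.

Therefore, the length of YS = 8·√3.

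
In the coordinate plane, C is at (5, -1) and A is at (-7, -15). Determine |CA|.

The horizontal distance is |-7 - 5| = 12 and the vertical distance is |-15 - -1| = 14.
By the Pythagorean theorem, d = sqrt(12^2 + 14^2) = sqrt(340) = 2*sqrt(85).

2*sqrt(85)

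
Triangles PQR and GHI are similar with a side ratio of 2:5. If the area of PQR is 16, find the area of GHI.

Area ratio = (2/5)^2 = 4/25. Area of GHI = 16 * 25/4 = 100.

100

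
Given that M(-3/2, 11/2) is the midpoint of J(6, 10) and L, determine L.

Using the midpoint formula: M = ((x1 + x2)/2, (y1 + y2)/2)
We know M = (-3/2, 11/2) and J = (6, 10)
For x: -3/2 = (6 + x2)/2, so x2 = 2*-3/2 - 6 = -9
For y: 11/2 = (10 + y2)/2, so y2 = 2*11/2 - 10 = 1
L = (-9, 1)

(-9, 1)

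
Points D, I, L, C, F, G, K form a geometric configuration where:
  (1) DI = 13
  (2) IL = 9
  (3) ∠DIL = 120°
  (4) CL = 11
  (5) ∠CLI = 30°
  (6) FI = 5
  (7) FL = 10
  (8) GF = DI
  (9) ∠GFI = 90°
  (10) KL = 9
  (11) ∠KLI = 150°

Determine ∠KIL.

Step 1: By the law of cosines on triangle ILK: IK² = 9² + 9² − 2·9·9·cos(150°) = 302.3, so IK ≈ 17.39.
Step 2: By the inverse law of cosines on triangle KIL: cos(∠KIL) = (17.39² + 9² − 9²) / (2·17.39·9) = 302.3/312.96 = 0.9659, so ∠KIL = 15°.

Therefore, the measure of angle ∠KIL = 15°.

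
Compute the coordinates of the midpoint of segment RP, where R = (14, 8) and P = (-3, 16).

The midpoint is the point halfway along the segment.
Move half the horizontal distance: 14 + (-3 - 14)/2 = 14 + -17/2 = 11/2
Move half the vertical distance: 8 + (16 - 8)/2 = 8 + 8/2 = 12
Midpoint = (11/2, 12)

(11/2, 12)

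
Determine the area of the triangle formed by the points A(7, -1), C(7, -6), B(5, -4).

Using the Shoelace formula for a triangle:
Area = (1/2)|x0(y1 - y2) + x1(y2 - y0) + x2(y0 - y1)|
Area = (1/2)|7(-6 - -4) + 7(-4 - -1) + 5(-1 - -6)|
Area = (1/2)|-14 + -21 + 25|
Area = (1/2)|-10|
Area = (1/2)(10)
Area = 5

5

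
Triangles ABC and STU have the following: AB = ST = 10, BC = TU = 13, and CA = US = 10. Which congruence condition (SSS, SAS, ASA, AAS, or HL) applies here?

Consider the given information: AB = ST = 10, BC = TU = 13, and CA = US = 10
This is not SAS or HL: SAS requires two sides and the included angle between them. HL only applies to right triangles with matching hypotenuse and leg.
The correct criterion is SSS. All three pairs of corresponding sides are equal (Side-Side-Side).

SSS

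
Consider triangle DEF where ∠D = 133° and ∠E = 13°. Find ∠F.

Let angle F = x. Then 133 + 13 + x = 180.
x = 180 - 146 = 34 degrees.

34 degrees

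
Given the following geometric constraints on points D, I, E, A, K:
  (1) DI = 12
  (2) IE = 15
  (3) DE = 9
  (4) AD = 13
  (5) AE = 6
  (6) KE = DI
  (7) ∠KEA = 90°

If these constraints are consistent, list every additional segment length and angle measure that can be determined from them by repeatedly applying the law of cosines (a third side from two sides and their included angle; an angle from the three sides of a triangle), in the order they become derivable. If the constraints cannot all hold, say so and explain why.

The constraints are consistent. Derivable facts, in order:
After 1 step:
- AK = 6·√5
- ∠ADE = 23.86°
- ∠AED = 118.78°
- ∠DAE = 37.36°
- ∠DEI = 53.13°
- ∠DIE = 36.87°
- ∠EDI = 90°
After 2 steps:
- ∠AKE = 26.57°
- ∠EAK = 63.43°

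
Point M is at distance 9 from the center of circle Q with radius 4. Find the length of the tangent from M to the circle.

Let T be the point of tangency. Then QT ⊥ MT (radius ⊥ tangent).
In right triangle QTM: QM² = QT² + MT²
9² = 4² + MT²
MT² = 65, MT = sqrt(65)

sqrt(65)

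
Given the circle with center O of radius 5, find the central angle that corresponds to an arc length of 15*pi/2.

θ = 360 × 15*pi/2 / (2π × 5) = 270° (rearranging arc length formula).

270°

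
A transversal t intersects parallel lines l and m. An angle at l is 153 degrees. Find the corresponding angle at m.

When a transversal crosses parallel lines, angles in the same position at each intersection are called corresponding angles.
These are always equal, so the answer is 153 degrees.

153 degrees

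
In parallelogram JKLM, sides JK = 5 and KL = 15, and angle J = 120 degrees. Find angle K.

Opposite sides of a parallelogram are parallel, so consecutive angles form co-interior angles on a transversal.
Co-interior angles sum to 180°, giving angle K = 180 - 120 = 60 degrees.

60 degrees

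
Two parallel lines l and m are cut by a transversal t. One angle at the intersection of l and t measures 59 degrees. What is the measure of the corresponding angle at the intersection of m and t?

Corresponding angles formed by parallel lines and a transversal are equal.
The given angle is 59 degrees.
The corresponding angle = 59 degrees.

59 degrees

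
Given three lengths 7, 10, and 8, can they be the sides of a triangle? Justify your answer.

Sort the sides: 7, 8, 10.
It suffices to check that the sum of the two smallest exceeds the largest:
7 + 8 = 15 > 10. ✓
Yes, a valid triangle can be formed.

Yes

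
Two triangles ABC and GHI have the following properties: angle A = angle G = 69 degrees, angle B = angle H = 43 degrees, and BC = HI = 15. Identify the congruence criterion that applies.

The given information matches AAS: Two pairs of corresponding angles and a non-included side are equal (Angle-Angle-Side).

AAS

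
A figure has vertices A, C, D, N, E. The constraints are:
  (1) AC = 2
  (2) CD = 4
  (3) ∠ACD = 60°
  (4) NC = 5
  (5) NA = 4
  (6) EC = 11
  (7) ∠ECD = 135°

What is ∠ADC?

Step 1: By the law of cosines on triangle DCA: DA² = 4² + 2² − 2·4·2·cos(60°) = 12, so DA = 2·√3.
Step 2: By the inverse law of cosines on triangle ADC: cos(∠ADC) = ((2·√3)² + 4² − 2²) / (2·2·√3·4) = 24/27.71 = 0.866, so ∠ADC = 30°.

Therefore, the measure of angle ∠ADC = 30°.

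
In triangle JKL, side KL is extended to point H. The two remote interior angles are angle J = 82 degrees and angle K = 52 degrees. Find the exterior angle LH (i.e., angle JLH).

By the exterior angle theorem, an exterior angle of a triangle equals the sum of the two remote interior angles.
Exterior angle = angle J + angle K
Exterior angle = 82 + 52 = 134 degrees

134 degrees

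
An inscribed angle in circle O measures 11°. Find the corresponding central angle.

The inscribed angle theorem states that a central angle is always twice any inscribed angle that subtends the same arc.
Since the inscribed angle is 11°, the central angle = 2 × 11° = 22°.

22°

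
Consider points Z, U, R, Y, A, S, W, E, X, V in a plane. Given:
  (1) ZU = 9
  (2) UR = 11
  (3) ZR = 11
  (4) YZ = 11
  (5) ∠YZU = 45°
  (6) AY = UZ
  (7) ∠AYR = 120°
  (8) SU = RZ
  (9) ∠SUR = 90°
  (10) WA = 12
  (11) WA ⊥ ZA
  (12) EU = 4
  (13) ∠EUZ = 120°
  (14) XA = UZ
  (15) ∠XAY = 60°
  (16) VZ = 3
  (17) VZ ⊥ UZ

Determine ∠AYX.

From the given relations: AY = UZ = 9; XA = UZ = 9.
Step 1: By the law of cosines on triangle YAX: YX² = 9² + 9² − 2·9·9·cos(60°) = 81, so YX = 9.
Step 2: By the inverse law of cosines on triangle AYX: cos(∠AYX) = (9² + 9² − 9²) / (2·9·9) = 81/162 = 0.5, so ∠AYX = 60°.

Therefore, the measure of angle ∠AYX = 60°.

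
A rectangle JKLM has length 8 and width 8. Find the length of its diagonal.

d = sqrt(8^2 + 8^2) = sqrt(128) = 8*sqrt(2)

8*sqrt(2)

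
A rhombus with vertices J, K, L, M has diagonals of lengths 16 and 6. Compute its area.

Area = (16 * 6) / 2 = 96 / 2 = 48

48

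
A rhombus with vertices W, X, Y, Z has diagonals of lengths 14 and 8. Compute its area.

Area of a rhombus = (d1 * d2) / 2
Area = (14 * 8) / 2
Area = 112 / 2
Area = 56

56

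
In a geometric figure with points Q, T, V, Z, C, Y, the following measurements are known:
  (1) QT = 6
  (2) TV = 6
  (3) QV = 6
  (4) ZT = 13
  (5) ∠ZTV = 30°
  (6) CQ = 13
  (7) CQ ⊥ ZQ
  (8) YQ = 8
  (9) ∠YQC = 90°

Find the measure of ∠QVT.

Step 1: By the inverse law of cosines on triangle QVT: cos(∠QVT) = (6² + 6² − 6²) / (2·6·6) = 36/72 = 0.5, so ∠QVT = 60°.

Therefore, the measure of angle ∠QVT = 60°.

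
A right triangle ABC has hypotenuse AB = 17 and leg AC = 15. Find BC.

By the Pythagorean theorem: BC^2 = AB^2 - AC^2
BC^2 = 17^2 - 15^2 = 289 - 225 = 64
BC = sqrt(64) = 8

8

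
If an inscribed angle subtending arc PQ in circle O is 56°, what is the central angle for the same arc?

The inscribed angle theorem states that a central angle is always twice any inscribed angle that subtends the same arc.
Since the inscribed angle is 56°, the central angle = 2 × 56° = 112°.

112°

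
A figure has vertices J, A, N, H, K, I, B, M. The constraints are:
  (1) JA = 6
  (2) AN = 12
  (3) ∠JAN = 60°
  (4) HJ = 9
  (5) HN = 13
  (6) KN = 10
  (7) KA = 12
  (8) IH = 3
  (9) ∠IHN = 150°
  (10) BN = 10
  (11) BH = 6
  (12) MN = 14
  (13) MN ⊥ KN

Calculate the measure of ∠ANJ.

Step 1: By the law of cosines on triangle NAJ: NJ² = 12² + 6² − 2·12·6·cos(60°) = 108, so NJ = 6·√3.
Step 2: By the inverse law of cosines on triangle ANJ: cos(∠ANJ) = (12² + (6·√3)² − 6²) / (2·12·6·√3) = 216/249.42 = 0.866, so ∠ANJ = 30°.

Therefore, the measure of angle ∠ANJ = 30°.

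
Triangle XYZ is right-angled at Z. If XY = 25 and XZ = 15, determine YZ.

By the Pythagorean theorem: YZ^2 = XY^2 - XZ^2
YZ^2 = 25^2 - 15^2 = 625 - 225 = 400
YZ = sqrt(400) = 20

20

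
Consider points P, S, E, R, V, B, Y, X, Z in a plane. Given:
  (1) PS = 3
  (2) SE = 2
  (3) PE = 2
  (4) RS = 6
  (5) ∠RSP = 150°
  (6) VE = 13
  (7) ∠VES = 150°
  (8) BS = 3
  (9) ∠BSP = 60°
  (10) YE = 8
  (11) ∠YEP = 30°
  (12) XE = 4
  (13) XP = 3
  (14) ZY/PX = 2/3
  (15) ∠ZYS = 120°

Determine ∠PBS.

Step 1: By the law of cosines on triangle BSP: BP² = 3² + 3² − 2·3·3·cos(60°) = 9, so BP = 3.
Step 2: By the inverse law of cosines on triangle PBS: cos(∠PBS) = (3² + 3² − 3²) / (2·3·3) = 9/18 = 0.5, so ∠PBS = 60°.

Therefore, the measure of angle ∠PBS = 60°.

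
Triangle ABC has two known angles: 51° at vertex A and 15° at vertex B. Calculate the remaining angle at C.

angle C = 180 - 51 - 15 = 114 degrees.

114 degrees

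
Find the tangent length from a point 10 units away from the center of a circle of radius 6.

tangent = √(d² - r²) = √(10² - 6²) = √(100 - 36) = √64 = 8

8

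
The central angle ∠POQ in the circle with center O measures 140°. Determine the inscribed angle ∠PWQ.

An inscribed angle intercepts an arc from a point on the circle, while the central angle intercepts the same arc from the center.
The inscribed angle is always half the central angle: 140° / 2 = 70°.

70°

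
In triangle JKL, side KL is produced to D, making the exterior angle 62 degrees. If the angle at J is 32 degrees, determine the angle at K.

angle K = 62 - 32 = 30 degrees (exterior angle theorem).

30 degrees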